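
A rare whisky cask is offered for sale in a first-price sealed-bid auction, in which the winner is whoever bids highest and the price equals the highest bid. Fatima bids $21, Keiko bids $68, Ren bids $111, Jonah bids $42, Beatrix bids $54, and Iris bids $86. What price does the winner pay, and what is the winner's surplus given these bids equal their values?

Price $111; surplus $0.

Ranking the bids: Ren $111; Iris $86; Keiko $68; Beatrix $54; Jonah $42; Fatima $21.
Ren is the highest bidder, so Ren wins.
Under the first-price rule, the price is the highest bid: $111.
Surplus = $111 − $111 = $0.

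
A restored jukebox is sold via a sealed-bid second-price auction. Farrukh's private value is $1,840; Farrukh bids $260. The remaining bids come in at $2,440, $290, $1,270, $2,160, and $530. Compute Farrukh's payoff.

Highest competing bid: $2,440.
Farrukh's bid $260 is not the highest, so Farrukh loses, pays nothing, and earns zero payoff.

$0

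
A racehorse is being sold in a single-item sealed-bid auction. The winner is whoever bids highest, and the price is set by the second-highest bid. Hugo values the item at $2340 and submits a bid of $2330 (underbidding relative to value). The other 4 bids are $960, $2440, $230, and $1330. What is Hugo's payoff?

Highest competing bid: $2440.
Hugo's bid $2330 is not the highest, so Hugo loses, pays nothing, and earns zero payoff.

Payoff = $0.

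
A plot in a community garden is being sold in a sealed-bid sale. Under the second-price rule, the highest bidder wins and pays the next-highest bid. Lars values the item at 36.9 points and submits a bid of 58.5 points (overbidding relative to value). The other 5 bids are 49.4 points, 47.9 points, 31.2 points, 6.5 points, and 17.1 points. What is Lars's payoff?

Payoff = -12.5 points.

Highest competing bid: 49.4 points.
Lars's bid 58.5 points is the highest overall, so Lars wins and pays the second-highest bid, 49.4 points.
Payoff = value − price = 36.9 points − 49.4 points = -12.5 points.
Overbidding won the item at a price above value — truthful bidding would have avoided this loss.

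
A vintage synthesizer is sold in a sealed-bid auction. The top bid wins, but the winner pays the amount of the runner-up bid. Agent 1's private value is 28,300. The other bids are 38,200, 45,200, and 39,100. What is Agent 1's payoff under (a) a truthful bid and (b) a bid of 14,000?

Truthful: 0; alternative: 0.

The highest competing bid is 45,200.
Bidding truthfully at 28,300: the top bid is 45,200 (a rival), so Agent 1 loses. Payoff = 0.
Bidding 14,000: the top bid is 45,200 (a rival), so Agent 1 loses. Payoff = 0.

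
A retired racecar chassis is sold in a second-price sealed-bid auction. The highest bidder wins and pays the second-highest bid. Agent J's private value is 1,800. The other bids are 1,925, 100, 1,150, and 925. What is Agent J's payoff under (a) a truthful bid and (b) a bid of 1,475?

Truthful: 0; alternative: 0.

The highest competing bid is 1,925.
Bidding truthfully at 1,800: the top bid is 1,925 (a rival), so Agent J loses. Payoff = 0.
Bidding 1,475: the top bid is 1,925 (a rival), so Agent J loses. Payoff = 0.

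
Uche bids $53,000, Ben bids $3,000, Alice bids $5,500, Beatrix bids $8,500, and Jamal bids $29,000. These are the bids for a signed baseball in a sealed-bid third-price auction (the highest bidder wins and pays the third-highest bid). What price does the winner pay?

Ordered from highest: Uche $53,000; Jamal $29,000; Beatrix $8,500; Alice $5,500; Ben $3,000.
Uche is the highest bidder, so Uche wins.
Under the third-price rule, the price is the third-highest bid: $8,500.

Price paid: $8,500.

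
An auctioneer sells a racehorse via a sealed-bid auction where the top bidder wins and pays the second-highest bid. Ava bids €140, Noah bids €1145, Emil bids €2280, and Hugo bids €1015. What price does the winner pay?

Bids in descending order: Emil €2280, then Noah €1145, then Hugo €1015, then Ava €140.
Emil is the highest bidder, so Emil wins.
Under the second-price rule, the price is the second-highest bid: €1145.

€1145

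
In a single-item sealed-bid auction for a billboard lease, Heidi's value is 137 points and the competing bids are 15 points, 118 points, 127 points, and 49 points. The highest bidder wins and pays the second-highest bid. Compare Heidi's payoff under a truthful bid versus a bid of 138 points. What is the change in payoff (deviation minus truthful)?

The highest competing bid is 127 points.
Bidding truthfully at 137 points: Heidi has the top bid, wins, and pays the second-highest bid 127 points. Payoff = 137 points − 127 points = 10 points.
Bidding 138 points: Heidi has the top bid, wins, and pays the second-highest bid 127 points. Payoff = 137 points − 127 points = 10 points.
Change = 10 points − 10 points = 0 points.
The bid only affects whether you win, not the price — here both bids land on the same side of the top rival bid, so the deviation is payoff-neutral.

Payoff change: 0 points.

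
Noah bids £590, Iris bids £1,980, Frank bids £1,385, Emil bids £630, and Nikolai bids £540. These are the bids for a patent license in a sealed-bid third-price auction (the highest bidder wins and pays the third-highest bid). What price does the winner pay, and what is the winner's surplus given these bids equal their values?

Price £630; surplus £1,350.

Ordered from highest: Iris £1,980 > Frank £1,385 > Emil £630 > Noah £590 > Nikolai £540.
Iris is the highest bidder, so Iris wins.
Under the third-price rule, the price is the third-highest bid: £630.
Surplus = £1,980 − £630 = £1,350.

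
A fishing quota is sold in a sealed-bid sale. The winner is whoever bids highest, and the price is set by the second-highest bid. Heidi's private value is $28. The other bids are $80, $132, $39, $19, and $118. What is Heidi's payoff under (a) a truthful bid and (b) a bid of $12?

The highest competing bid is $132.
Bidding truthfully at $28: the top bid is $132 (a rival), so Heidi loses. Payoff = $0.
Bidding $12: the top bid is $132 (a rival), so Heidi loses. Payoff = $0.

Truthful: $0; alternative: $0.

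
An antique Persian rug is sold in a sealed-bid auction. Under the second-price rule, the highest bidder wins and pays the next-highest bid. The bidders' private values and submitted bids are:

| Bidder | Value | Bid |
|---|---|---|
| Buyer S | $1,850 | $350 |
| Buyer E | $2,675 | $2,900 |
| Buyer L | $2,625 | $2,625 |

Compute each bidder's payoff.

Sorted high to low: Buyer E $2,900 > Buyer L $2,625 > Buyer S $350.
Buyer E has the top bid and wins; the price is the second-highest bid, $2,625.
Buyer E's payoff = $2,675 − $2,625 = $50. All other bidders lose, so their payoff is 0.

Buyer S $0, Buyer E $50, Buyer L $0.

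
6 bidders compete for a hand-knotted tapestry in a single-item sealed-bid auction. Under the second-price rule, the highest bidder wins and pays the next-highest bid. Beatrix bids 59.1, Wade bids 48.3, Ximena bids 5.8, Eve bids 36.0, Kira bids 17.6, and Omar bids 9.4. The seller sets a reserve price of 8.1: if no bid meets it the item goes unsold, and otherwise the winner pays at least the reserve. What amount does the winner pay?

Ordered from highest: Beatrix 59.1; Wade 48.3; Eve 36.0; Kira 17.6; Omar 9.4; Ximena 5.8.
Beatrix has the highest bid, so Beatrix wins.
The second-highest bid is 48.3, which exceeds the reserve, so that sets the price.

48.3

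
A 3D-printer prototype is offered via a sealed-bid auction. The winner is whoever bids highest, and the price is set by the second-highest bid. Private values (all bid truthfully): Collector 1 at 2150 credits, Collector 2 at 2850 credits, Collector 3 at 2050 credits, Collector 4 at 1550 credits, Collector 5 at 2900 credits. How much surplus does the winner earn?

Surplus = 50 credits.

Ordered from highest: Collector 5 2900 credits; Collector 2 2850 credits; Collector 1 2150 credits; Collector 3 2050 credits; Collector 4 1550 credits.
Collector 5 wins with the top bid and pays the second-highest, 2850 credits.
Surplus = 2900 credits − 2850 credits = 50 credits.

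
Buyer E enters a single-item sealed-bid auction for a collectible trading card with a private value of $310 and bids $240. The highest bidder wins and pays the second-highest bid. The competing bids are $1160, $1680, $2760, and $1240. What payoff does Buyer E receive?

$0

Highest competing bid: $2760.
Buyer E's bid $240 is not the highest, so Buyer E loses, pays nothing, and earns zero payoff.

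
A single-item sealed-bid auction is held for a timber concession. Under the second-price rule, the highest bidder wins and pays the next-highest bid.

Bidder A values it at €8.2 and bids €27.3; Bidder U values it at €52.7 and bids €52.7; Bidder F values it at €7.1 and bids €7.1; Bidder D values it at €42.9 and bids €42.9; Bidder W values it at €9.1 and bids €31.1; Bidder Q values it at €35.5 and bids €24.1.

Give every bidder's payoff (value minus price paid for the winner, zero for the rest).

Ordered from highest: Bidder U €52.7, then Bidder D €42.9, then Bidder W €31.1, then Bidder A €27.3, then Bidder Q €24.1, then Bidder F €7.1.
Bidder U has the top bid and wins; the price is the second-highest bid, €42.9.
Bidder U's payoff = €52.7 − €42.9 = €9.8. All other bidders lose, so their payoff is 0.

Bidder A €0.0, Bidder U €9.8, Bidder F €0.0, Bidder D €0.0, Bidder W €0.0, Bidder Q €0.0.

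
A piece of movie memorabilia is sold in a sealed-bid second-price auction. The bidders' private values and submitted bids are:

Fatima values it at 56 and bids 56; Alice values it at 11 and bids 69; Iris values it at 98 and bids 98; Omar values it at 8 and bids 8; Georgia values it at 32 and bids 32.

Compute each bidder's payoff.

Ordered from highest: Iris 98; Alice 69; Fatima 56; Georgia 32; Omar 8.
Iris has the top bid and wins; the price is the second-highest bid, 69.
Iris's payoff = 98 − 69 = 29. All other bidders lose, so their payoff is 0.

Payoffs: Fatima 0, Alice 0, Iris 29, Omar 0, Georgia 0.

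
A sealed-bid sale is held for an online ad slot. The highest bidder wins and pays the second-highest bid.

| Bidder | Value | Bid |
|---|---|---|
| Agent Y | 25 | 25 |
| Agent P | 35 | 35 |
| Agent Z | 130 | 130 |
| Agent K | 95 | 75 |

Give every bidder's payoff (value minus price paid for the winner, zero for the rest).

Sorted high to low: Agent Z 130, then Agent K 75, then Agent P 35, then Agent Y 25.
Agent Z has the top bid and wins; the price is the second-highest bid, 75.
Agent Z's payoff = 130 − 75 = 55. All other bidders lose, so their payoff is 0.

Agent Y 0, Agent P 0, Agent Z 55, Agent K 0.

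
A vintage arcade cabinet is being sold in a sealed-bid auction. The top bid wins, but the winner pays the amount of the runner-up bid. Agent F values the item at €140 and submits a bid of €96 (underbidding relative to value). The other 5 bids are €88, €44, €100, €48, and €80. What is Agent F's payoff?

Highest competing bid: €100.
Agent F's bid €96 is not the highest, so Agent F loses, pays nothing, and earns zero payoff.

Payoff = €0.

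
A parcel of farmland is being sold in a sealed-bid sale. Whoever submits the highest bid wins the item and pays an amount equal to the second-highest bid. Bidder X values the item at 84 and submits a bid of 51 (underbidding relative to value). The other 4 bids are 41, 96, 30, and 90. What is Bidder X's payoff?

0

Highest competing bid: 96.
Bidder X's bid 51 is not the highest, so Bidder X loses, pays nothing, and earns zero payoff.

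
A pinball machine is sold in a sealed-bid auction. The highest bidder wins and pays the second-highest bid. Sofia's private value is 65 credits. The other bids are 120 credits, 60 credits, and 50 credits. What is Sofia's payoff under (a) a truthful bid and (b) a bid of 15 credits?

The highest competing bid is 120 credits.
Bidding truthfully at 65 credits: the top bid is 120 credits (a rival), so Sofia loses. Payoff = 0 credits.
Bidding 15 credits: the top bid is 120 credits (a rival), so Sofia loses. Payoff = 0 credits.

(a) 0 credits  (b) 0 credits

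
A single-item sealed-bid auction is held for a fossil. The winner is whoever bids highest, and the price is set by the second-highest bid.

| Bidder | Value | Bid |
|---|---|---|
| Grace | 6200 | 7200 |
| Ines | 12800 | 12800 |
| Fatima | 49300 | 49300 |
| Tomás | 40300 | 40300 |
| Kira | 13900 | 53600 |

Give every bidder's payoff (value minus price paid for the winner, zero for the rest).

Ordered from highest: Kira 53600 > Fatima 49300 > Tomás 40300 > Ines 12800 > Grace 7200.
Kira has the top bid and wins; the price is the second-highest bid, 49300.
Kira's payoff = 13900 − 49300 = -35400. All other bidders lose, so their payoff is 0.

Payoffs: Grace 0, Ines 0, Fatima 0, Tomás 0, Kira -35400.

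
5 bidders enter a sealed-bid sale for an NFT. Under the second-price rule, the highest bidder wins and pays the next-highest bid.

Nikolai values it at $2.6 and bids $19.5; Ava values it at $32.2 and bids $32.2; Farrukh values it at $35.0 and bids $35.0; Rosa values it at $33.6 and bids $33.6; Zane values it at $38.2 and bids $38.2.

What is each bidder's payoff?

Nikolai $0.0, Ava $0.0, Farrukh $0.0, Rosa $0.0, Zane $3.2.

Bids in descending order: Zane $38.2; Farrukh $35.0; Rosa $33.6; Ava $32.2; Nikolai $19.5.
Zane has the top bid and wins; the price is the second-highest bid, $35.0.
Zane's payoff = $38.2 − $35.0 = $3.2. All other bidders lose, so their payoff is 0.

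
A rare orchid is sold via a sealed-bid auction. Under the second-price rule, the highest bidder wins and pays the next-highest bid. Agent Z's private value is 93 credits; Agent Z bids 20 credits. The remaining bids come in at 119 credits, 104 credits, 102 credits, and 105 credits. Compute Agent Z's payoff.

Agent Z's payoff: 0 credits.

Highest competing bid: 119 credits.
Agent Z's bid 20 credits is not the highest, so Agent Z loses, pays nothing, and earns zero payoff.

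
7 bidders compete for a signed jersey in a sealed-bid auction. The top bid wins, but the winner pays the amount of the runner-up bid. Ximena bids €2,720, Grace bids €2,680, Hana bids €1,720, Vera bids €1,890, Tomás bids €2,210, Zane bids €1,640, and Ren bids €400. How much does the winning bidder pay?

Ranking the bids: Ximena €2,720 > Grace €2,680 > Tomás €2,210 > Vera €1,890 > Hana €1,720 > Zane €1,640 > Ren €400.
Ximena has the highest bid, so Ximena wins.
The second-highest bid is €2,680, so that is what Ximena pays.

The winner pays €2,680.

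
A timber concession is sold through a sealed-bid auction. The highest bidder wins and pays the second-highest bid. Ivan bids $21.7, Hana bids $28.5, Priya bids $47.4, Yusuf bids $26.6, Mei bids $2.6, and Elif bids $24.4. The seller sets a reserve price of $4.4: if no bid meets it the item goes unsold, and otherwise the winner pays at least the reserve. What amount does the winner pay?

Ranking the bids: Priya $47.4 > Hana $28.5 > Yusuf $26.6 > Elif $24.4 > Ivan $21.7 > Mei $2.6.
Priya has the highest bid, so Priya wins.
The second-highest bid is $28.5, which exceeds the reserve, so that sets the price.

Price paid: $28.5.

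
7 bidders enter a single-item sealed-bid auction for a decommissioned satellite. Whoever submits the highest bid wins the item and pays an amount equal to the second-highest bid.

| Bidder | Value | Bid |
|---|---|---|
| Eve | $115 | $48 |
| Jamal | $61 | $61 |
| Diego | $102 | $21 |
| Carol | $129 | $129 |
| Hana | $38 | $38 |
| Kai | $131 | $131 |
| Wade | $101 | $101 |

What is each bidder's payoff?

Payoffs: Eve $0, Jamal $0, Diego $0, Carol $0, Hana $0, Kai $2, Wade $0.

Sorted high to low: Kai $131 > Carol $129 > Wade $101 > Jamal $61 > Eve $48 > Hana $38 > Diego $21.
Kai has the top bid and wins; the price is the second-highest bid, $129.
Kai's payoff = $131 − $129 = $2. All other bidders lose, so their payoff is 0.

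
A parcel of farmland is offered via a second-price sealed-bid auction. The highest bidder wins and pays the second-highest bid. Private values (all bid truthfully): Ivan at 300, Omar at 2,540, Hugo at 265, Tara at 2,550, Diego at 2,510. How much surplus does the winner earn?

10

Ranking the bids: Tara 2,550; Omar 2,540; Diego 2,510; Ivan 300; Hugo 265.
Tara wins with the top bid and pays the second-highest, 2,540.
Surplus = 2,550 − 2,540 = 10.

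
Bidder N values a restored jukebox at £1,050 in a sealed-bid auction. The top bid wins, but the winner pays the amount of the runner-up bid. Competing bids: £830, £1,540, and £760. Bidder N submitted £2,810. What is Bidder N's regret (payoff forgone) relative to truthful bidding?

£490

The highest competing bid is £1,540.
Bidding truthfully at £1,050: the top bid is £1,540 (a rival), so Bidder N loses. Payoff = £0.
Bidding £2,810: Bidder N has the top bid, wins, and pays the second-highest bid £1,540. Payoff = £1,050 − £1,540 = -£490.
Regret = truthful payoff − actual payoff = £0 − -£490 = £490.
This is the dominant-strategy logic: truthful bidding weakly beats any alternative.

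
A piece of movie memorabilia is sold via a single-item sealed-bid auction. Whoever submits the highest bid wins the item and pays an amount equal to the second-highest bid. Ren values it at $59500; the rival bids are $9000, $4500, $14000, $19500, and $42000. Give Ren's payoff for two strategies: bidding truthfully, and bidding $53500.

The highest competing bid is $42000.
Bidding truthfully at $59500: Ren has the top bid, wins, and pays the second-highest bid $42000. Payoff = $59500 − $42000 = $17500.
Bidding $53500: Ren has the top bid, wins, and pays the second-highest bid $42000. Payoff = $59500 − $42000 = $17500.
The bid only affects whether you win, not the price — here both bids land on the same side of the top rival bid, so the deviation is payoff-neutral.

(a) $17500  (b) $17500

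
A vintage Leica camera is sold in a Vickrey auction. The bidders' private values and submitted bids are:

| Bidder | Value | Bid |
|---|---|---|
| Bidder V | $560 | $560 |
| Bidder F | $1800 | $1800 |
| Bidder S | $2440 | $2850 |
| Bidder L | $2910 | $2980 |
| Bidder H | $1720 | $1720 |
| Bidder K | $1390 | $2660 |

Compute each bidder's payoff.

Bids in descending order: Bidder L $2980 > Bidder S $2850 > Bidder K $2660 > Bidder F $1800 > Bidder H $1720 > Bidder V $560.
Bidder L has the top bid and wins; the price is the second-highest bid, $2850.
Bidder L's payoff = $2910 − $2850 = $60. All other bidders lose, so their payoff is 0.

Bidder V $0, Bidder F $0, Bidder S $0, Bidder L $60, Bidder H $0, Bidder K $0.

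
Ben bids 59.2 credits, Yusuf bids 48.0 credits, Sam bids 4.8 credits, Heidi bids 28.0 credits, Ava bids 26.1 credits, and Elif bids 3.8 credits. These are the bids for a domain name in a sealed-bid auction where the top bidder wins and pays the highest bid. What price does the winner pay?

The winner pays 59.2 credits.

Ranking the bids: Ben 59.2 credits, then Yusuf 48.0 credits, then Heidi 28.0 credits, then Ava 26.1 credits, then Sam 4.8 credits, then Elif 3.8 credits.
Ben is the highest bidder, so Ben wins.
Under the first-price rule, the price is the highest bid: 59.2 credits.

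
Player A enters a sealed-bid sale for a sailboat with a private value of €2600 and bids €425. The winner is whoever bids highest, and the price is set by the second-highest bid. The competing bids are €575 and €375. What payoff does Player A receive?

Highest competing bid: €575.
Player A's bid €425 is not the highest, so Player A loses, pays nothing, and earns zero payoff.

€0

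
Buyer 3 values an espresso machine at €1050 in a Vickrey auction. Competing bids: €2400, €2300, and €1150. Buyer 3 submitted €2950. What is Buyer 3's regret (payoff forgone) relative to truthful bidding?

The highest competing bid is €2400.
Bidding truthfully at €1050: the top bid is €2400 (a rival), so Buyer 3 loses. Payoff = €0.
Bidding €2950: Buyer 3 has the top bid, wins, and pays the second-highest bid €2400. Payoff = €1050 − €2400 = -€1350.
Regret = truthful payoff − actual payoff = €0 − -€1350 = €1350.
Deviating from a truthful bid can only lose payoff in a second-price auction — never gain.

€1350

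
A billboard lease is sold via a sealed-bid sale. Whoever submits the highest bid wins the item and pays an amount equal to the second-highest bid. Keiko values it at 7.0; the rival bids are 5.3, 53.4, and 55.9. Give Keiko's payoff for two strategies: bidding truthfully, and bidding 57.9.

Truthful: 0.0; alternative: -48.9.

The highest competing bid is 55.9.
Bidding truthfully at 7.0: the top bid is 55.9 (a rival), so Keiko loses. Payoff = 0.0.
Bidding 57.9: Keiko has the top bid, wins, and pays the second-highest bid 55.9. Payoff = 7.0 − 55.9 = -48.9.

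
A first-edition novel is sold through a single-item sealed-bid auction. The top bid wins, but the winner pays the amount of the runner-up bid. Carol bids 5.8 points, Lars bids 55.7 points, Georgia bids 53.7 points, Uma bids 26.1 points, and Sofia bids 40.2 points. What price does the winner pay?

Price paid: 53.7 points.

Sorted high to low: Lars 55.7 points, then Georgia 53.7 points, then Sofia 40.2 points, then Uma 26.1 points, then Carol 5.8 points.
Lars has the highest bid, so Lars wins.
The second-highest bid is 53.7 points, so that is what Lars pays.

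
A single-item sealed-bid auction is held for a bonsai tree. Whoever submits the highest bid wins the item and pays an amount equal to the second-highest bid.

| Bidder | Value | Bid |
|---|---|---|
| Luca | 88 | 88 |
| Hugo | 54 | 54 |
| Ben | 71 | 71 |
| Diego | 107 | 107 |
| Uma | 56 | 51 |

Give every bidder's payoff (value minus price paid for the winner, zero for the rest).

Payoffs: Luca 0, Hugo 0, Ben 0, Diego 19, Uma 0.

Sorted high to low: Diego 107, then Luca 88, then Ben 71, then Hugo 54, then Uma 51.
Diego has the top bid and wins; the price is the second-highest bid, 88.
Diego's payoff = 107 − 88 = 19. All other bidders lose, so their payoff is 0.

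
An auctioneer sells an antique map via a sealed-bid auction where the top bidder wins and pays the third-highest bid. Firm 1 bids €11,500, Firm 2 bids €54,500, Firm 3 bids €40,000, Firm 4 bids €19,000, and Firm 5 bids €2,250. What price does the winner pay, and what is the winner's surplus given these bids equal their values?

Price €19,000; surplus €35,500.

Ranking the bids: Firm 2 €54,500 > Firm 3 €40,000 > Firm 4 €19,000 > Firm 1 €11,500 > Firm 5 €2,250.
Firm 2 is the highest bidder, so Firm 2 wins.
Under the third-price rule, the price is the third-highest bid: €19,000.
Surplus = €54,500 − €19,000 = €35,500.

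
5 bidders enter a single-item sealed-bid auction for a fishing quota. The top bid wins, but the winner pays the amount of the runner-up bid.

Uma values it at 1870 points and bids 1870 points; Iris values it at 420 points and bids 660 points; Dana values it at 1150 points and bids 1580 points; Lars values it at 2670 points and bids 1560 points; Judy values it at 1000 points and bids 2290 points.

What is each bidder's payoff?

Ranking the bids: Judy 2290 points > Uma 1870 points > Dana 1580 points > Lars 1560 points > Iris 660 points.
Judy has the top bid and wins; the price is the second-highest bid, 1870 points.
Judy's payoff = 1000 points − 1870 points = -870 points. All other bidders lose, so their payoff is 0.

Uma 0 points, Iris 0 points, Dana 0 points, Lars 0 points, Judy -870 points.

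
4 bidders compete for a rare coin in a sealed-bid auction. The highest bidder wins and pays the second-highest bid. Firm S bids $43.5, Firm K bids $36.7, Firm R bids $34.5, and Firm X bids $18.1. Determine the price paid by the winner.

Bids in descending order: Firm S $43.5, then Firm K $36.7, then Firm R $34.5, then Firm X $18.1.
Firm S has the highest bid, so Firm S wins.
The second-highest bid is $36.7, so that is what Firm S pays.

Price paid: $36.7.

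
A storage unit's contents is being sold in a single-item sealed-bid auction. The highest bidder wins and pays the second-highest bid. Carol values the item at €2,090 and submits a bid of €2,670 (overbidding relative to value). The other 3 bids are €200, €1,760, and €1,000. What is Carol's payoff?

Highest competing bid: €1,760.
Carol's bid €2,670 is the highest overall, so Carol wins and pays the second-highest bid, €1,760.
Payoff = value − price = €2,090 − €1,760 = €330.

€330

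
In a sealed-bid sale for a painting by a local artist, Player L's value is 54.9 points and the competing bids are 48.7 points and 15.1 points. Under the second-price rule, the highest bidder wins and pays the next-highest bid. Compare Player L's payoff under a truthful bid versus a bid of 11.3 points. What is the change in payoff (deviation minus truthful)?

Payoff change: -6.2 points.

The highest competing bid is 48.7 points.
Bidding truthfully at 54.9 points: Player L has the top bid, wins, and pays the second-highest bid 48.7 points. Payoff = 54.9 points − 48.7 points = 6.2 points.
Bidding 11.3 points: the top bid is 48.7 points (a rival), so Player L loses. Payoff = 0.0 points.
Change = 0.0 points − 6.2 points = -6.2 points.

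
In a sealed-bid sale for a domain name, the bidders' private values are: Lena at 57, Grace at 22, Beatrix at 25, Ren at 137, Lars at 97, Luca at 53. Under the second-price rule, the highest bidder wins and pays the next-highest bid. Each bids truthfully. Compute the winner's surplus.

Sorted high to low: Ren 137, then Lars 97, then Lena 57, then Luca 53, then Beatrix 25, then Grace 22.
Ren wins with the top bid and pays the second-highest, 97.
Surplus = 137 − 97 = 40.

40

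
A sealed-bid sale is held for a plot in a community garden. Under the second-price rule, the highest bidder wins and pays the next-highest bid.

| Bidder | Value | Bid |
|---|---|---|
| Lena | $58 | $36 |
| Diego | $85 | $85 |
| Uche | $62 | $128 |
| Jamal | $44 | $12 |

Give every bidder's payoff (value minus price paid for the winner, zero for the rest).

Payoffs: Lena $0, Diego $0, Uche -$23, Jamal $0.

Ordered from highest: Uche $128; Diego $85; Lena $36; Jamal $12.
Uche has the top bid and wins; the price is the second-highest bid, $85.
Uche's payoff = $62 − $85 = -$23. All other bidders lose, so their payoff is 0.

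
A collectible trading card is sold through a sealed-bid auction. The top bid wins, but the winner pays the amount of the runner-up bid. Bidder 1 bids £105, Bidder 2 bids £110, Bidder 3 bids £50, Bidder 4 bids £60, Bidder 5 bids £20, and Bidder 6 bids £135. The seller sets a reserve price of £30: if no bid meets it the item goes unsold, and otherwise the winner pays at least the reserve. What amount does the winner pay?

Price paid: £110.

Sorted high to low: Bidder 6 £135, then Bidder 2 £110, then Bidder 1 £105, then Bidder 4 £60, then Bidder 3 £50, then Bidder 5 £20.
Bidder 6 has the highest bid, so Bidder 6 wins.
The second-highest bid is £110, which exceeds the reserve, so that sets the price.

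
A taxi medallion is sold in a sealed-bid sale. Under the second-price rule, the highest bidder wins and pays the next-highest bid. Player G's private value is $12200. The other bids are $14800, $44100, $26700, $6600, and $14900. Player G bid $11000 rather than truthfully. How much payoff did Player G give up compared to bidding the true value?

Payoff forgone: $0.

The highest competing bid is $44100.
Bidding truthfully at $12200: the top bid is $44100 (a rival), so Player G loses. Payoff = $0.
Bidding $11000: the top bid is $44100 (a rival), so Player G loses. Payoff = $0.
Regret = truthful payoff − actual payoff = $0 − $0 = $0.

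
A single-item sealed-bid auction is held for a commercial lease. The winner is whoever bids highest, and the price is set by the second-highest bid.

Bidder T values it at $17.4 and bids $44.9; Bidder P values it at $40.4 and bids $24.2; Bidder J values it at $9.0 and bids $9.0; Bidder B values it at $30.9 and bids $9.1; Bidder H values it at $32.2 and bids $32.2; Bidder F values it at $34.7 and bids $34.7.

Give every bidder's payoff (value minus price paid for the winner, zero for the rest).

Bids in descending order: Bidder T $44.9 > Bidder F $34.7 > Bidder H $32.2 > Bidder P $24.2 > Bidder B $9.1 > Bidder J $9.0.
Bidder T has the top bid and wins; the price is the second-highest bid, $34.7.
Bidder T's payoff = $17.4 − $34.7 = -$17.3. All other bidders lose, so their payoff is 0.

Bidder T -$17.3, Bidder P $0.0, Bidder J $0.0, Bidder B $0.0, Bidder H $0.0, Bidder F $0.0.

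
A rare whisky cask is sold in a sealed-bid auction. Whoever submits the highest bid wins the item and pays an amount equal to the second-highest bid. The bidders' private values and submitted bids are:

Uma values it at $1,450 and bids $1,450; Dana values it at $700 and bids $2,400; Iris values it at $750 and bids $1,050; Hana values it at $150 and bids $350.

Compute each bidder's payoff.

Payoffs: Uma $0, Dana -$750, Iris $0, Hana $0.

Sorted high to low: Dana $2,400 > Uma $1,450 > Iris $1,050 > Hana $350.
Dana has the top bid and wins; the price is the second-highest bid, $1,450.
Dana's payoff = $700 − $1,450 = -$750. All other bidders lose, so their payoff is 0.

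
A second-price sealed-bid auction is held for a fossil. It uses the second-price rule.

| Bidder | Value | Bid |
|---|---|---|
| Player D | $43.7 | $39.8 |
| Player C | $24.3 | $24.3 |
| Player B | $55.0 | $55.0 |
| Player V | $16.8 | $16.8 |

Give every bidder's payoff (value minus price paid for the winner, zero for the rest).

Player D $0.0, Player C $0.0, Player B $15.2, Player V $0.0.

Sorted high to low: Player B $55.0 > Player D $39.8 > Player C $24.3 > Player V $16.8.
Player B has the top bid and wins; the price is the second-highest bid, $39.8.
Player B's payoff = $55.0 − $39.8 = $15.2. All other bidders lose, so their payoff is 0.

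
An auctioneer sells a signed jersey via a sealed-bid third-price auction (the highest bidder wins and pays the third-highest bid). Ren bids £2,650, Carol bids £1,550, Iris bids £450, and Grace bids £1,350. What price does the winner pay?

£1,350

Bids in descending order: Ren £2,650; Carol £1,550; Grace £1,350; Iris £450.
Ren is the highest bidder, so Ren wins.
Under the third-price rule, the price is the third-highest bid: £1,350.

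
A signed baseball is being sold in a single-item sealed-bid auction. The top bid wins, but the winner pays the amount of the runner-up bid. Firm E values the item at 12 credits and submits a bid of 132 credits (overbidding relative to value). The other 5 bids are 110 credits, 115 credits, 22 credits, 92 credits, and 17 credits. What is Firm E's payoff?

Payoff = -103 credits.

Highest competing bid: 115 credits.
Firm E's bid 132 credits is the highest overall, so Firm E wins and pays the second-highest bid, 115 credits.
Payoff = value − price = 12 credits − 115 credits = -103 credits.
Overbidding won the item at a price above value — truthful bidding would have avoided this loss.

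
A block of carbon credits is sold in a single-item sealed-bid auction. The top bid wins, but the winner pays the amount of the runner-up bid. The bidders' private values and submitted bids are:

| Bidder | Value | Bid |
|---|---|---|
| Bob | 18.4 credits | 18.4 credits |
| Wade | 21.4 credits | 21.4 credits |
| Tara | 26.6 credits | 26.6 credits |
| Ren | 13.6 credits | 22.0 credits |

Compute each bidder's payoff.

Sorted high to low: Tara 26.6 credits > Ren 22.0 credits > Wade 21.4 credits > Bob 18.4 credits.
Tara has the top bid and wins; the price is the second-highest bid, 22.0 credits.
Tara's payoff = 26.6 credits − 22.0 credits = 4.6 credits. All other bidders lose, so their payoff is 0.

Payoffs: Bob 0.0 credits, Wade 0.0 credits, Tara 4.6 credits, Ren 0.0 credits.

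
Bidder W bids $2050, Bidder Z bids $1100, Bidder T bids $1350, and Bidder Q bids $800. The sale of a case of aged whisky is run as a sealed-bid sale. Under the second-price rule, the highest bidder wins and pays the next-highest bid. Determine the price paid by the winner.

Price paid: $1350.

Ranking the bids: Bidder W $2050, then Bidder T $1350, then Bidder Z $1100, then Bidder Q $800.
Bidder W has the highest bid, so Bidder W wins.
The second-highest bid is $1350, so that is what Bidder W pays.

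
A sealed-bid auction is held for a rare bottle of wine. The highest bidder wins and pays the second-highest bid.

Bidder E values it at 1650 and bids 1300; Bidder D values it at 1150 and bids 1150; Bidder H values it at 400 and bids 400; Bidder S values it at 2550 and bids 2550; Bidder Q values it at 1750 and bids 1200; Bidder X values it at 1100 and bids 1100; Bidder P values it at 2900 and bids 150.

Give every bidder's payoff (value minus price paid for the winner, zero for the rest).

Sorted high to low: Bidder S 2550; Bidder E 1300; Bidder Q 1200; Bidder D 1150; Bidder X 1100; Bidder H 400; Bidder P 150.
Bidder S has the top bid and wins; the price is the second-highest bid, 1300.
Bidder S's payoff = 2550 − 1300 = 1250. All other bidders lose, so their payoff is 0.

Payoffs: Bidder E 0, Bidder D 0, Bidder H 0, Bidder S 1250, Bidder Q 0, Bidder X 0, Bidder P 0.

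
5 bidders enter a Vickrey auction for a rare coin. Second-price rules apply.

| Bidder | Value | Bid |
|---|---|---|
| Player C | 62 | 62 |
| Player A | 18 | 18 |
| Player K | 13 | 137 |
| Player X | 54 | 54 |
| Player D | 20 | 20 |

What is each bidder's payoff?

Ranking the bids: Player K 137; Player C 62; Player X 54; Player D 20; Player A 18.
Player K has the top bid and wins; the price is the second-highest bid, 62.
Player K's payoff = 13 − 62 = -49. All other bidders lose, so their payoff is 0.

Payoffs: Player C 0, Player A 0, Player K -49, Player X 0, Player D 0.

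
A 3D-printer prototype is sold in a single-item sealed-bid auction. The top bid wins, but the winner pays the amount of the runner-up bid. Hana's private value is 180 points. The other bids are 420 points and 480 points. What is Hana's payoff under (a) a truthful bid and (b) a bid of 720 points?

The highest competing bid is 480 points.
Bidding truthfully at 180 points: the top bid is 480 points (a rival), so Hana loses. Payoff = 0 points.
Bidding 720 points: Hana has the top bid, wins, and pays the second-highest bid 480 points. Payoff = 180 points − 480 points = -300 points.

Truthful: 0 points; alternative: -300 points.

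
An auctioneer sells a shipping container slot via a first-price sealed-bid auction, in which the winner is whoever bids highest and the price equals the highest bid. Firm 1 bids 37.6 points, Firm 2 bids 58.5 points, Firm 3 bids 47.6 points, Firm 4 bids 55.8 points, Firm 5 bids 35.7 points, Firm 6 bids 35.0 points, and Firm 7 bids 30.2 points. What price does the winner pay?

Ranking the bids: Firm 2 58.5 points, then Firm 4 55.8 points, then Firm 3 47.6 points, then Firm 1 37.6 points, then Firm 5 35.7 points, then Firm 6 35.0 points, then Firm 7 30.2 points.
Firm 2 is the highest bidder, so Firm 2 wins.
Under the first-price rule, the price is the highest bid: 58.5 points.

58.5 points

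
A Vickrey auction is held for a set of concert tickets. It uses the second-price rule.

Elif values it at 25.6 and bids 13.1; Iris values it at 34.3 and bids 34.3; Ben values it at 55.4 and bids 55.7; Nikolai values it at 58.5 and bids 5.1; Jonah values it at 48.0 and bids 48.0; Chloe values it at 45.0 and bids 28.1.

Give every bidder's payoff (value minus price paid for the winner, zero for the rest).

Elif 0.0, Iris 0.0, Ben 7.4, Nikolai 0.0, Jonah 0.0, Chloe 0.0.

Sorted high to low: Ben 55.7 > Jonah 48.0 > Iris 34.3 > Chloe 28.1 > Elif 13.1 > Nikolai 5.1.
Ben has the top bid and wins; the price is the second-highest bid, 48.0.
Ben's payoff = 55.4 − 48.0 = 7.4. All other bidders lose, so their payoff is 0.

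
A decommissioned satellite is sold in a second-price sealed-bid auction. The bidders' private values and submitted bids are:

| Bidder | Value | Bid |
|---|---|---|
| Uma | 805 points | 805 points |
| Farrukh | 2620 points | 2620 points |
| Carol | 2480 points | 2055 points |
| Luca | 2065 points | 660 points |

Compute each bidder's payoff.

Uma 0 points, Farrukh 565 points, Carol 0 points, Luca 0 points.

Sorted high to low: Farrukh 2620 points > Carol 2055 points > Uma 805 points > Luca 660 points.
Farrukh has the top bid and wins; the price is the second-highest bid, 2055 points.
Farrukh's payoff = 2620 points − 2055 points = 565 points. All other bidders lose, so their payoff is 0.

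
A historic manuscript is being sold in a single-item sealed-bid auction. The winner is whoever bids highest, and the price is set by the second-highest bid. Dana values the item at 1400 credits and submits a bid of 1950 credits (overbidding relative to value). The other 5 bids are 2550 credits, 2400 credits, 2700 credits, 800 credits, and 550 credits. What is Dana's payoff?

0 credits

Highest competing bid: 2700 credits.
Dana's bid 1950 credits is not the highest, so Dana loses, pays nothing, and earns zero payoff.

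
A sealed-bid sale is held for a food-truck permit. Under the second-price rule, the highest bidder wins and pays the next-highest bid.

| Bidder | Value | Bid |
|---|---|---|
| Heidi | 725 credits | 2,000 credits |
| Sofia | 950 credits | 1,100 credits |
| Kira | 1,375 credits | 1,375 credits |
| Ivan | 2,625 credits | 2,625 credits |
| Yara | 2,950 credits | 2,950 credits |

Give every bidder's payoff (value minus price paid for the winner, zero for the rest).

Payoffs: Heidi 0 credits, Sofia 0 credits, Kira 0 credits, Ivan 0 credits, Yara 325 credits.

Ranking the bids: Yara 2,950 credits > Ivan 2,625 credits > Heidi 2,000 credits > Kira 1,375 credits > Sofia 1,100 credits.
Yara has the top bid and wins; the price is the second-highest bid, 2,625 credits.
Yara's payoff = 2,950 credits − 2,625 credits = 325 credits. All other bidders lose, so their payoff is 0.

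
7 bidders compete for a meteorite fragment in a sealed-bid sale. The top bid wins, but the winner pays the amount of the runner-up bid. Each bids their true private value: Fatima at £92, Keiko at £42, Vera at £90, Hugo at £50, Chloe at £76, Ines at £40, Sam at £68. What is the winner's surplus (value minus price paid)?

Ranking the bids: Fatima £92, then Vera £90, then Chloe £76, then Sam £68, then Hugo £50, then Keiko £42, then Ines £40.
Fatima wins with the top bid and pays the second-highest, £90.
Surplus = £92 − £90 = £2.

£2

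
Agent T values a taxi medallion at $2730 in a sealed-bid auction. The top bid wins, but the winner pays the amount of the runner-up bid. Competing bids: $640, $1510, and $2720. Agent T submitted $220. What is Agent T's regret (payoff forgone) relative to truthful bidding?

The highest competing bid is $2720.
Bidding truthfully at $2730: Agent T has the top bid, wins, and pays the second-highest bid $2720. Payoff = $2730 − $2720 = $10.
Bidding $220: the top bid is $2720 (a rival), so Agent T loses. Payoff = $0.
Regret = truthful payoff − actual payoff = $10 − $0 = $10.

$10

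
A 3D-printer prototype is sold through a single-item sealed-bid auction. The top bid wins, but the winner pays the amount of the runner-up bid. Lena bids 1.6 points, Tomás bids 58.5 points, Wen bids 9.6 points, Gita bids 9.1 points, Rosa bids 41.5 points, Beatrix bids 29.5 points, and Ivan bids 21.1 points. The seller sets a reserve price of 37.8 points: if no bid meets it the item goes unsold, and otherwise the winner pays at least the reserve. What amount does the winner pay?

41.5 points

Ordered from highest: Tomás 58.5 points, then Rosa 41.5 points, then Beatrix 29.5 points, then Ivan 21.1 points, then Wen 9.6 points, then Gita 9.1 points, then Lena 1.6 points.
Tomás has the highest bid, so Tomás wins.
The second-highest bid is 41.5 points, which exceeds the reserve, so that sets the price.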